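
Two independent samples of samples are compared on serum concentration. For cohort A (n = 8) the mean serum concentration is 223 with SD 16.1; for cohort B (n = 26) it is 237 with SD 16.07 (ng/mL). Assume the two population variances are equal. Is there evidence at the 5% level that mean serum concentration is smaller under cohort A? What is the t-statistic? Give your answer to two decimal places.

Let group 1 = cohort A, group 2 = cohort B. H0: μ_1 = μ_2; H1: μ_1 < μ_2 (two-sample pooled-variance t-test, left-tailed).
s_p² = [(8−1)·16.1² + (26−1)·16.07²]/(8+26−2) = 258.456
t = (223 − 237)/√[258.456·(1/8 + 1/26)] = -2.15
df = n₁ + n₂ − 2 = 32
p-value = P(T ≤ -2.15) ≈ 0.0194
Since p ≈ 0.0194 < α = 0.05, reject H0; the evidence is statistically significant.

-2.15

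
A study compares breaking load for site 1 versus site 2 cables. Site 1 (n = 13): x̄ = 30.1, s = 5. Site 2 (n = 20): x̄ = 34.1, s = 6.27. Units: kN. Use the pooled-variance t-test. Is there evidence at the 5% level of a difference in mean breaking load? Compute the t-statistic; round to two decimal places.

Let group 1 = site 1, group 2 = site 2. H0: μ_1 = μ_2; H1: μ_1 ≠ μ_2 (two-sample pooled-variance t-test, two-sided).
s_p² = [(13−1)·5² + (20−1)·6.27²]/(13+20−2) = 33.7724
t = (30.1 − 34.1)/√[33.7724·(1/13 + 1/20)] = -1.93
df = n₁ + n₂ − 2 = 31
Two-sided p-value ≈ 0.0625
Since p ≈ 0.0625 > α = 0.05, fail to reject H0; the data do not provide sufficient evidence against H0.

-1.93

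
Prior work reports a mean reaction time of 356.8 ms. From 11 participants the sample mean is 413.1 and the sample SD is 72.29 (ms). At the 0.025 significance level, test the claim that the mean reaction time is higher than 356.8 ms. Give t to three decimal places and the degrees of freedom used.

H0: μ = 356.8; H1: μ > 356.8 (one-sample t-test, right-tailed).
t = (x̄ − μ₀)/(s/√n) = (413.1 − 356.8)/(72.29/√11) = 2.583
df = n − 1 = 10
p-value = P(T ≥ 2.583) ≈ 0.014
Since p ≈ 0.014 < α = 0.025, reject H0; the evidence is statistically significant.

t = 2.583, df = 10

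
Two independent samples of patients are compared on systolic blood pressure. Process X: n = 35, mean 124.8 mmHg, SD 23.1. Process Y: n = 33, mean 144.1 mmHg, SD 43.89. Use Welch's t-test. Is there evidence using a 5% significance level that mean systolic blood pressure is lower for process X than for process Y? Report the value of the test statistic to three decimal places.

Let group 1 = process X, group 2 = process Y. H0: μ_1 = μ_2; H1: μ_1 < μ_2 (Welch's two-sample t-test, left-tailed).
t = (x̄_1 − x̄_2)/√(s_1²/n_1 + s_2²/n_2) = (124.8 − 144.1)/√(23.1²/35 + 43.89²/33) = -2.249
Welch–Satterthwaite df ≈ 47.83
p-value = P(T ≤ -2.249) ≈ 0.0146
Since p ≈ 0.0146 < α = 0.05, reject H0; the evidence is statistically significant.

-2.249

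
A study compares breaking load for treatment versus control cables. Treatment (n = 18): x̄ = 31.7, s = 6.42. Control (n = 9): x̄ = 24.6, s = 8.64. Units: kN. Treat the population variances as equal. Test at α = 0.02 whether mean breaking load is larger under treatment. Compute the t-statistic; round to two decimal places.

2.41

Let group 1 = treatment, group 2 = control. H0: μ_1 = μ_2; H1: μ_1 > μ_2 (two-sample pooled-variance t-test, right-tailed).
s_p² = [(18−1)·6.42² + (9−1)·8.64²]/(18+9−2) = 51.915
t = (31.7 − 24.6)/√[51.915·(1/18 + 1/9)] = 2.41
df = n₁ + n₂ − 2 = 25
p-value = P(T ≥ 2.41) ≈ 0.0117
Since p ≈ 0.0117 < α = 0.02, reject H0; the evidence is statistically significant.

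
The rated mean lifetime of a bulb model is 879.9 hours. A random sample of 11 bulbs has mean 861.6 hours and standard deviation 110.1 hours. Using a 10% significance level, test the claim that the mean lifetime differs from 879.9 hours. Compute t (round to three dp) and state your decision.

H0: μ = 879.9; H1: μ ≠ 879.9 (one-sample t-test, two-sided).
t = (x̄ − μ₀)/(s/√n) = (861.6 − 879.9)/(110.1/√11) = -0.551
df = n − 1 = 10
Two-sided p-value ≈ 0.5936
Since p ≈ 0.5936 > α = 0.1, fail to reject H0; the data do not provide sufficient evidence against H0.

t = -0.551; fail to reject H0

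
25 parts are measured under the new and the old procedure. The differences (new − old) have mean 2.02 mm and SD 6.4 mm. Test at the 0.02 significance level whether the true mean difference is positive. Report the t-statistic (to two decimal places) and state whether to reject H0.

H0: μ_d = 0; H1: μ_d > 0 (paired t-test on the differences, right-tailed).
t = d̄/(s_d/√n) = 2.02/(6.4/√25) = 1.58
df = n − 1 = 24
p-value = P(T ≥ 1.58) ≈ 0.0638
Since p ≈ 0.0638 > α = 0.02, fail to reject H0; the data do not provide sufficient evidence against H0.

t = 1.58; fail to reject H0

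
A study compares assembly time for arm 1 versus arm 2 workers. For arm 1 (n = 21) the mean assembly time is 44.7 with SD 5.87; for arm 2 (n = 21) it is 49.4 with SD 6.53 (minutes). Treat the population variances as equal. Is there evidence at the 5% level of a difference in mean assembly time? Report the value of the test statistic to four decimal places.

Let group 1 = arm 1, group 2 = arm 2. H0: μ_1 = μ_2; H1: μ_1 ≠ μ_2 (two-sample pooled-variance t-test, two-sided).
s_p² = [(21−1)·5.87² + (21−1)·6.53²]/(21+21−2) = 38.5489
t = (44.7 − 49.4)/√[38.5489·(1/21 + 1/21)] = -2.4529
df = n₁ + n₂ − 2 = 40
Two-sided p-value ≈ 0.0186
Since p ≈ 0.0186 < α = 0.05, reject H0; the evidence is statistically significant.

-2.4529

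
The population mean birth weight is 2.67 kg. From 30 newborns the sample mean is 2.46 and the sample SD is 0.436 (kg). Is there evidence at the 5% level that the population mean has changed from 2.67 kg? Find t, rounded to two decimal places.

H0: μ = 2.67; H1: μ ≠ 2.67 (one-sample t-test, two-sided).
t = (x̄ − μ₀)/(s/√n) = (2.46 − 2.67)/(0.436/√30) = -2.64
df = n − 1 = 29
Two-sided p-value ≈ 0.013
Since p ≈ 0.013 < α = 0.05, reject H0; the data support H1.

-2.64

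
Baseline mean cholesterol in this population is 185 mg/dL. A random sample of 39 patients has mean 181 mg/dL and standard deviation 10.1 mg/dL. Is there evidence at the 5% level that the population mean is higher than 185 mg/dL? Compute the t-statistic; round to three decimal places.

-2.473

H0: μ = 185; H1: μ > 185 (one-sample t-test, right-tailed).
t = (x̄ − μ₀)/(s/√n) = (181 − 185)/(10.1/√39) = -2.473
df = n − 1 = 38
p-value = P(T ≥ -2.473) ≈ 0.9910
Since p ≈ 0.9910 > α = 0.05, fail to reject H0; the evidence is not statistically significant.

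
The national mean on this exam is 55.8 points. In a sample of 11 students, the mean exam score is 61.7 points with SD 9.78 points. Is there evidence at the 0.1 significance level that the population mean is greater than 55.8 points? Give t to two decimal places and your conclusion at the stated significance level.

H0: μ = 55.8; H1: μ > 55.8 (one-sample t-test, right-tailed).
t = (x̄ − μ₀)/(s/√n) = (61.7 − 55.8)/(9.78/√11) = 2.00
df = n − 1 = 10
p-value = P(T ≥ 2.00) ≈ 0.0366
Since p ≈ 0.0366 < α = 0.1, reject H0; the evidence is statistically significant.

t = 2.00; reject H0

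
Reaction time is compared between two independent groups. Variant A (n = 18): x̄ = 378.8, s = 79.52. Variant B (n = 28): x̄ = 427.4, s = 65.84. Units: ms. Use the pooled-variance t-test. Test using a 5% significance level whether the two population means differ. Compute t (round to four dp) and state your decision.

t = -2.2519; reject H0

Let group 1 = variant A, group 2 = variant B. H0: μ_1 = μ_2; H1: μ_1 ≠ μ_2 (two-sample pooled-variance t-test, two-sided).
s_p² = [(18−1)·79.52² + (28−1)·65.84²]/(18+28−2) = 5103.2
t = (378.8 − 427.4)/√[5103.2·(1/18 + 1/28)] = -2.2519
df = n₁ + n₂ − 2 = 44
Two-sided p-value ≈ 0.029
Since p ≈ 0.029 < α = 0.05, reject H0; the evidence is statistically significant.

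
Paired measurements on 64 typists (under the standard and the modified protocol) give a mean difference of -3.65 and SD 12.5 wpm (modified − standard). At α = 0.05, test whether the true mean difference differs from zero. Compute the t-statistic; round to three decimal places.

-2.336

H0: μ_d = 0; H1: μ_d ≠ 0 (paired t-test on the differences, two-sided).
t = d̄/(s_d/√n) = -3.65/(12.5/√64) = -2.336
df = n − 1 = 63
Two-sided p-value ≈ 0.023
Since p ≈ 0.023 < α = 0.05, reject H0; the data support H1.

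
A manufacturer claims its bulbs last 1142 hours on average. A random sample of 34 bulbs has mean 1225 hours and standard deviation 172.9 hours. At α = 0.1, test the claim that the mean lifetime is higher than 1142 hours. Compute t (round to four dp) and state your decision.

t = 2.7991; reject H0

H0: μ = 1142; H1: μ > 1142 (one-sample t-test, right-tailed).
t = (x̄ − μ₀)/(s/√n) = (1225 − 1142)/(172.9/√34) = 2.7991
df = n − 1 = 33
p-value = P(T ≥ 2.7991) ≈ 0.004
Since p ≈ 0.004 < α = 0.1, reject H0; the evidence is statistically significant.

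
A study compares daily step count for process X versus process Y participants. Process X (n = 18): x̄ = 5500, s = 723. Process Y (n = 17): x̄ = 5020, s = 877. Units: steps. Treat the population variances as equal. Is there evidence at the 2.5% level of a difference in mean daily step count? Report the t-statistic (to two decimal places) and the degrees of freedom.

t = 1.77, df = 33

Let group 1 = process X, group 2 = process Y. H0: μ_1 = μ_2; H1: μ_1 ≠ μ_2 (two-sample pooled-variance t-test, two-sided).
s_p² = [(18−1)·723² + (17−1)·877²]/(18+17−2) = 642196
t = (5500 − 5020)/√[642196·(1/18 + 1/17)] = 1.77
df = n₁ + n₂ − 2 = 33
Two-sided p-value ≈ 0.086
Since p ≈ 0.086 > α = 0.025, fail to reject H0; the data do not provide sufficient evidence against H0.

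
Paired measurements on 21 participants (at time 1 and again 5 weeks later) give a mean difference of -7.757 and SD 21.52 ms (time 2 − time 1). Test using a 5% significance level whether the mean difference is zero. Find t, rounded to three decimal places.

-1.652

H0: μ_d = 0; H1: μ_d ≠ 0 (paired t-test on the differences, two-sided).
t = d̄/(s_d/√n) = -7.757/(21.52/√21) = -1.652
df = n − 1 = 20
Two-sided p-value ≈ 0.1142
Since p ≈ 0.1142 > α = 0.05, fail to reject H0; the data do not provide sufficient evidence against H0.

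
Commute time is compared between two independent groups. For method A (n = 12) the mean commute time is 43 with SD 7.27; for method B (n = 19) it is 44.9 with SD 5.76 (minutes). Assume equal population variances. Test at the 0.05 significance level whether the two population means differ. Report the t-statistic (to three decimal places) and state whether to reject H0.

t = -0.808; fail to reject H0

Let group 1 = method A, group 2 = method B. H0: μ_1 = μ_2; H1: μ_1 ≠ μ_2 (two-sample pooled-variance t-test, two-sided).
s_p² = [(12−1)·7.27² + (19−1)·5.76²]/(12+19−2) = 40.6406
t = (43 − 44.9)/√[40.6406·(1/12 + 1/19)] = -0.808
df = n₁ + n₂ − 2 = 29
Two-sided p-value ≈ 0.426
Since p ≈ 0.426 > α = 0.05, fail to reject H0; the evidence is not statistically significant.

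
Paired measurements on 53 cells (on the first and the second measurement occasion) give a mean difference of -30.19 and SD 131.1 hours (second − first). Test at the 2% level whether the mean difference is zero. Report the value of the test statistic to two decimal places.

H0: μ_d = 0; H1: μ_d ≠ 0 (paired t-test on the differences, two-sided).
t = d̄/(s_d/√n) = -30.19/(131.1/√53) = -1.68
df = n − 1 = 52
Two-sided p-value ≈ 0.100
Since p ≈ 0.100 > α = 0.02, fail to reject H0; the evidence is not statistically significant.

-1.68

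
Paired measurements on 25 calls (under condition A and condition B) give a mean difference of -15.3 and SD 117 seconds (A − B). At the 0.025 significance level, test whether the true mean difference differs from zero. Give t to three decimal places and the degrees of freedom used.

H0: μ_d = 0; H1: μ_d ≠ 0 (paired t-test on the differences, two-sided).
t = d̄/(s_d/√n) = -15.3/(117/√25) = -0.654
df = n − 1 = 24
Two-sided p-value ≈ 0.519
Since p ≈ 0.519 > α = 0.025, fail to reject H0; the data do not provide sufficient evidence against H0.

t = -0.654, df = 24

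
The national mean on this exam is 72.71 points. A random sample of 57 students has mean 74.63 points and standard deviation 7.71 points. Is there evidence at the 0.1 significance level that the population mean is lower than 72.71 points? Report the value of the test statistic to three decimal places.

H0: μ = 72.71; H1: μ < 72.71 (one-sample t-test, left-tailed).
t = (x̄ − μ₀)/(s/√n) = (74.63 − 72.71)/(7.71/√57) = 1.880
df = n − 1 = 56
p-value = P(T ≤ 1.880) ≈ 0.9674
Since p ≈ 0.9674 > α = 0.1, fail to reject H0; the data do not provide sufficient evidence against H0.

1.880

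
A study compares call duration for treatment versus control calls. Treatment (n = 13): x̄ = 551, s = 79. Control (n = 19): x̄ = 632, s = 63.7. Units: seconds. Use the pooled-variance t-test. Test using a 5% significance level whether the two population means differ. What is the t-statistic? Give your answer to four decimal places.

Let group 1 = treatment, group 2 = control. H0: μ_1 = μ_2; H1: μ_1 ≠ μ_2 (two-sample pooled-variance t-test, two-sided).
s_p² = [(13−1)·79² + (19−1)·63.7²]/(13+19−2) = 4931.01
t = (551 − 632)/√[4931.01·(1/13 + 1/19)] = -3.2047
df = n₁ + n₂ − 2 = 30
Two-sided p-value ≈ 0.003
Since p ≈ 0.003 < α = 0.05, reject H0; the data support H1.

-3.2047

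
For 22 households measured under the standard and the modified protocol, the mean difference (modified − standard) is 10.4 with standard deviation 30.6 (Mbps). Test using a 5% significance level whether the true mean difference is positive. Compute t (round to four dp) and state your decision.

H0: μ_d = 0; H1: μ_d > 0 (paired t-test on the differences, right-tailed).
t = d̄/(s_d/√n) = 10.4/(30.6/√22) = 1.5941
df = n − 1 = 21
p-value = P(T ≥ 1.5941) ≈ 0.063
Since p ≈ 0.063 > α = 0.05, fail to reject H0; the data do not provide sufficient evidence against H0.

t = 1.5941; fail to reject H0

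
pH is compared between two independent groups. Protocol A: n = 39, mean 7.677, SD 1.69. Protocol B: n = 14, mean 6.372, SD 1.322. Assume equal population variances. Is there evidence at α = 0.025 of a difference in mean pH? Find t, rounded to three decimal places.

2.611

Let group 1 = protocol A, group 2 = protocol B. H0: μ_1 = μ_2; H1: μ_1 ≠ μ_2 (two-sample pooled-variance t-test, two-sided).
s_p² = [(39−1)·1.69² + (14−1)·1.322²]/(39+14−2) = 2.57356
t = (7.677 − 6.372)/√[2.57356·(1/39 + 1/14)] = 2.611
df = n₁ + n₂ − 2 = 51
Two-sided p-value ≈ 0.0118
Since p ≈ 0.0118 < α = 0.025, reject H0; the data support H1.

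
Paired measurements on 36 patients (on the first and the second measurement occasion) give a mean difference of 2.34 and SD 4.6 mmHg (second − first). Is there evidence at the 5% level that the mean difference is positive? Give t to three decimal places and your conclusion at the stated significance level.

t = 3.052; reject H0

H0: μ_d = 0; H1: μ_d > 0 (paired t-test on the differences, right-tailed).
t = d̄/(s_d/√n) = 2.34/(4.6/√36) = 3.052
df = n − 1 = 35
p-value = P(T ≥ 3.052) ≈ 0.002
Since p ≈ 0.002 < α = 0.05, reject H0; the evidence is statistically significant.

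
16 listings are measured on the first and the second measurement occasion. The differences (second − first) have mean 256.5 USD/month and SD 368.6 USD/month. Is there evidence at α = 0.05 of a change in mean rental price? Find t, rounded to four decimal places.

2.7835

H0: μ_d = 0; H1: μ_d ≠ 0 (paired t-test on the differences, two-sided).
t = d̄/(s_d/√n) = 256.5/(368.6/√16) = 2.7835
df = n − 1 = 15
Two-sided p-value ≈ 0.014
Since p ≈ 0.014 < α = 0.05, reject H0; the evidence is statistically significant.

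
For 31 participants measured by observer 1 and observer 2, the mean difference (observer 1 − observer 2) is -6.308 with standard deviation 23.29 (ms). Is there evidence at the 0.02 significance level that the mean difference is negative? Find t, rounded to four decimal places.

H0: μ_d = 0; H1: μ_d < 0 (paired t-test on the differences, left-tailed).
t = d̄/(s_d/√n) = -6.308/(23.29/√31) = -1.5080
df = n − 1 = 30
p-value = P(T ≤ -1.5080) ≈ 0.0710
Since p ≈ 0.0710 > α = 0.02, fail to reject H0; the data do not provide sufficient evidence against H0.

-1.5080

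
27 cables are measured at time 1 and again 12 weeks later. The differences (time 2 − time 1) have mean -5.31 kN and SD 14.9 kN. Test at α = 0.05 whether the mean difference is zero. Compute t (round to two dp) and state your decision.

t = -1.85; fail to reject H0

H0: μ_d = 0; H1: μ_d ≠ 0 (paired t-test on the differences, two-sided).
t = d̄/(s_d/√n) = -5.31/(14.9/√27) = -1.85
df = n − 1 = 26
Two-sided p-value ≈ 0.075
Since p ≈ 0.075 > α = 0.05, fail to reject H0; the evidence is not statistically significant.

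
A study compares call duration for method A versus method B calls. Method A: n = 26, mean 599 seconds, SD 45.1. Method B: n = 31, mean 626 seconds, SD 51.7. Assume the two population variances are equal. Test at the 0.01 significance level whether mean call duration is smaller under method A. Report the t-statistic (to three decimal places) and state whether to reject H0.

Let group 1 = method A, group 2 = method B. H0: μ_1 = μ_2; H1: μ_1 < μ_2 (two-sample pooled-variance t-test, left-tailed).
s_p² = [(26−1)·45.1² + (31−1)·51.7²]/(26+31−2) = 2382.49
t = (599 − 626)/√[2382.49·(1/26 + 1/31)] = -2.080
df = n₁ + n₂ − 2 = 55
p-value = P(T ≤ -2.080) ≈ 0.021
Since p ≈ 0.021 > α = 0.01, fail to reject H0; the data do not provide sufficient evidence against H0.

t = -2.080; fail to reject H0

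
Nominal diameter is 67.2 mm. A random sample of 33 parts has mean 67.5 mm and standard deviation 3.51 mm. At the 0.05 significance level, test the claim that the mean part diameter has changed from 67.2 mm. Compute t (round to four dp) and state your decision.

H0: μ = 67.2; H1: μ ≠ 67.2 (one-sample t-test, two-sided).
t = (x̄ − μ₀)/(s/√n) = (67.5 − 67.2)/(3.51/√33) = 0.4910
df = n − 1 = 32
Two-sided p-value ≈ 0.6268
Since p ≈ 0.6268 > α = 0.05, fail to reject H0; the data do not provide sufficient evidence against H0.

t = 0.4910; fail to reject H0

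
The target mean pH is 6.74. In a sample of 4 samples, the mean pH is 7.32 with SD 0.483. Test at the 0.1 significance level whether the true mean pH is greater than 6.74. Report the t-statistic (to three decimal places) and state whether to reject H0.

t = 2.402; reject H0

H0: μ = 6.74; H1: μ > 6.74 (one-sample t-test, right-tailed).
t = (x̄ − μ₀)/(s/√n) = (7.32 − 6.74)/(0.483/√4) = 2.402
df = n − 1 = 3
p-value = P(T ≥ 2.402) ≈ 0.048
Since p ≈ 0.048 < α = 0.1, reject H0; the data support H1.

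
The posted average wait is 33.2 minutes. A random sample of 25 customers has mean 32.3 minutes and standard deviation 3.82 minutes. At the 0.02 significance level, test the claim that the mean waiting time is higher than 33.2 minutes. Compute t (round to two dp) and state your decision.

H0: μ = 33.2; H1: μ > 33.2 (one-sample t-test, right-tailed).
t = (x̄ − μ₀)/(s/√n) = (32.3 − 33.2)/(3.82/√25) = -1.18
df = n − 1 = 24
p-value = P(T ≥ -1.18) ≈ 0.875
Since p ≈ 0.875 > α = 0.02, fail to reject H0; the data do not provide sufficient evidence against H0.

t = -1.18; fail to reject H0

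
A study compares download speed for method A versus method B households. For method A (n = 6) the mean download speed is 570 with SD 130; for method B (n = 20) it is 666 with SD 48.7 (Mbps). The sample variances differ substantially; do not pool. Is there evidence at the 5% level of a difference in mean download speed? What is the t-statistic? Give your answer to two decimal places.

Let group 1 = method A, group 2 = method B. H0: μ_1 = μ_2; H1: μ_1 ≠ μ_2 (Welch's two-sample t-test, two-sided).
t = (x̄_1 − x̄_2)/√(s_1²/n_1 + s_2²/n_2) = (570 − 666)/√(130²/6 + 48.7²/20) = -1.77
Welch–Satterthwaite df ≈ 5.43
Two-sided p-value ≈ 0.1320
Since p ≈ 0.1320 > α = 0.05, fail to reject H0; the data do not provide sufficient evidence against H0.

-1.77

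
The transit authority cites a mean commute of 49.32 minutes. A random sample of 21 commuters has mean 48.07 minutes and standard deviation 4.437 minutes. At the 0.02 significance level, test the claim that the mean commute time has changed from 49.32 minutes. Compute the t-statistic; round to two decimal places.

-1.29

H0: μ = 49.32; H1: μ ≠ 49.32 (one-sample t-test, two-sided).
t = (x̄ − μ₀)/(s/√n) = (48.07 − 49.32)/(4.437/√21) = -1.29
df = n − 1 = 20
Two-sided p-value ≈ 0.211
Since p ≈ 0.211 > α = 0.02, fail to reject H0; the evidence is not statistically significant.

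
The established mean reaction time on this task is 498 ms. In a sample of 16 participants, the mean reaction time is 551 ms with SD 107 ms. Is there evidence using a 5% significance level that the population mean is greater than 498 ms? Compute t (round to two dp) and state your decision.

t = 1.98; reject H0

H0: μ = 498; H1: μ > 498 (one-sample t-test, right-tailed).
t = (x̄ − μ₀)/(s/√n) = (551 − 498)/(107/√16) = 1.98
df = n − 1 = 15
p-value = P(T ≥ 1.98) ≈ 0.0331
Since p ≈ 0.0331 < α = 0.05, reject H0; the data support H1.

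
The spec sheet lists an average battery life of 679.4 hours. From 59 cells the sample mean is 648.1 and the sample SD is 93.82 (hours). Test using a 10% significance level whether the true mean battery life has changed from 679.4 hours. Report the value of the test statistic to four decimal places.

-2.5626

H0: μ = 679.4; H1: μ ≠ 679.4 (one-sample t-test, two-sided).
t = (x̄ − μ₀)/(s/√n) = (648.1 − 679.4)/(93.82/√59) = -2.5626
df = n − 1 = 58
Two-sided p-value ≈ 0.0130
Since p ≈ 0.0130 < α = 0.1, reject H0; the evidence is statistically significant.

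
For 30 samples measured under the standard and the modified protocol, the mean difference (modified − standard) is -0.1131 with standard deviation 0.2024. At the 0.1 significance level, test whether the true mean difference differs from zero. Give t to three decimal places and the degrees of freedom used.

t = -3.061, df = 29

H0: μ_d = 0; H1: μ_d ≠ 0 (paired t-test on the differences, two-sided).
t = d̄/(s_d/√n) = -0.1131/(0.2024/√30) = -3.061
df = n − 1 = 29
Two-sided p-value ≈ 0.005
Since p ≈ 0.005 < α = 0.1, reject H0; the evidence is statistically significant.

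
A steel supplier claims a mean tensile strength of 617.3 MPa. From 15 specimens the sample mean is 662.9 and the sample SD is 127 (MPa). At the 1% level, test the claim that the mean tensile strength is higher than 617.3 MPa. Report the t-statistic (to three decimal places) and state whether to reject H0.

H0: μ = 617.3; H1: μ > 617.3 (one-sample t-test, right-tailed).
t = (x̄ − μ₀)/(s/√n) = (662.9 − 617.3)/(127/√15) = 1.391
df = n − 1 = 14
p-value = P(T ≥ 1.391) ≈ 0.0930
Since p ≈ 0.0930 > α = 0.01, fail to reject H0; the data do not provide sufficient evidence against H0.

t = 1.391; fail to reject H0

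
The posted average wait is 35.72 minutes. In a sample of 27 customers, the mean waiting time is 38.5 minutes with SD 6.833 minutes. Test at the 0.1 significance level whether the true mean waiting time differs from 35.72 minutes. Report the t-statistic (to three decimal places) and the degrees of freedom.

t = 2.114, df = 26

H0: μ = 35.72; H1: μ ≠ 35.72 (one-sample t-test, two-sided).
t = (x̄ − μ₀)/(s/√n) = (38.5 − 35.72)/(6.833/√27) = 2.114
df = n − 1 = 26
Two-sided p-value ≈ 0.044
Since p ≈ 0.044 < α = 0.1, reject H0; the data support H1.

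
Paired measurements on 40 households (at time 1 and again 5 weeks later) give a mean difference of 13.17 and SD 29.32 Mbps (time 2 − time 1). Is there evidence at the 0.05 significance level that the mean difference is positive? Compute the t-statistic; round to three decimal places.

2.841

H0: μ_d = 0; H1: μ_d > 0 (paired t-test on the differences, right-tailed).
t = d̄/(s_d/√n) = 13.17/(29.32/√40) = 2.841
df = n − 1 = 39
p-value = P(T ≥ 2.841) ≈ 0.0036
Since p ≈ 0.0036 < α = 0.05, reject H0; the data support H1.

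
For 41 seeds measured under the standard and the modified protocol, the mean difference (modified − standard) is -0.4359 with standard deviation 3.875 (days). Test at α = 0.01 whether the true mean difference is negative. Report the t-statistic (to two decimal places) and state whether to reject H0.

t = -0.72; fail to reject H0

H0: μ_d = 0; H1: μ_d < 0 (paired t-test on the differences, left-tailed).
t = d̄/(s_d/√n) = -0.4359/(3.875/√41) = -0.72
df = n − 1 = 40
p-value = P(T ≤ -0.72) ≈ 0.2378
Since p ≈ 0.2378 > α = 0.01, fail to reject H0; the evidence is not statistically significant.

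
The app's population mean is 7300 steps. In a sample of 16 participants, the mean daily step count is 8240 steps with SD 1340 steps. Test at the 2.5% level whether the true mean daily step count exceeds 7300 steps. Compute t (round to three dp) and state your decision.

t = 2.806; reject H0

H0: μ = 7300; H1: μ > 7300 (one-sample t-test, right-tailed).
t = (x̄ − μ₀)/(s/√n) = (8240 − 7300)/(1340/√16) = 2.806
df = n − 1 = 15
p-value = P(T ≥ 2.806) ≈ 0.0066
Since p ≈ 0.0066 < α = 0.025, reject H0; the data support H1.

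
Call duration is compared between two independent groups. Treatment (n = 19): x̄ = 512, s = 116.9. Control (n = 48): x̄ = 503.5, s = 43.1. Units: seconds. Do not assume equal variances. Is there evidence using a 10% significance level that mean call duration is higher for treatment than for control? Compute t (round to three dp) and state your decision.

t = 0.309; fail to reject H0

Let group 1 = treatment, group 2 = control. H0: μ_1 = μ_2; H1: μ_1 > μ_2 (Welch's two-sample t-test, right-tailed).
t = (x̄_1 − x̄_2)/√(s_1²/n_1 + s_2²/n_2) = (512 − 503.5)/√(116.9²/19 + 43.1²/48) = 0.309
Welch–Satterthwaite df ≈ 19.97
p-value = P(T ≥ 0.309) ≈ 0.380
Since p ≈ 0.380 > α = 0.1, fail to reject H0; the evidence is not statistically significant.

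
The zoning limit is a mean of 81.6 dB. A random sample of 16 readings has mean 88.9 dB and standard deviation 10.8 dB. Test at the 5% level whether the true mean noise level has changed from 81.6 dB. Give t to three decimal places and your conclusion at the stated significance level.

t = 2.704; reject H0

H0: μ = 81.6; H1: μ ≠ 81.6 (one-sample t-test, two-sided).
t = (x̄ − μ₀)/(s/√n) = (88.9 − 81.6)/(10.8/√16) = 2.704
df = n − 1 = 15
Two-sided p-value ≈ 0.016
Since p ≈ 0.016 < α = 0.05, reject H0; the evidence is statistically significant.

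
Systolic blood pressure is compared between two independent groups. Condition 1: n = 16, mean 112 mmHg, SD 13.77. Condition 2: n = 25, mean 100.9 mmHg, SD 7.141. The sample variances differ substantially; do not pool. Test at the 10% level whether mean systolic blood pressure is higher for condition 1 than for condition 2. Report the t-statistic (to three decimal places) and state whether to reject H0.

t = 2.978; reject H0

Let group 1 = condition 1, group 2 = condition 2. H0: μ_1 = μ_2; H1: μ_1 > μ_2 (Welch's two-sample t-test, right-tailed).
t = (x̄_1 − x̄_2)/√(s_1²/n_1 + s_2²/n_2) = (112 − 100.9)/√(13.77²/16 + 7.141²/25) = 2.978
Welch–Satterthwaite df ≈ 20.23
p-value = P(T ≥ 2.978) ≈ 0.0037
Since p ≈ 0.0037 < α = 0.1, reject H0; the evidence is statistically significant.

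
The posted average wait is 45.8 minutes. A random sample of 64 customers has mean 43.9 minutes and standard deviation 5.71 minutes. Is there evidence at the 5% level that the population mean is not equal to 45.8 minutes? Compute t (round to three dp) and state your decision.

t = -2.662; reject H0

H0: μ = 45.8; H1: μ ≠ 45.8 (one-sample t-test, two-sided).
t = (x̄ − μ₀)/(s/√n) = (43.9 − 45.8)/(5.71/√64) = -2.662
df = n − 1 = 63
Two-sided p-value ≈ 0.010
Since p ≈ 0.010 < α = 0.05, reject H0; the data support H1.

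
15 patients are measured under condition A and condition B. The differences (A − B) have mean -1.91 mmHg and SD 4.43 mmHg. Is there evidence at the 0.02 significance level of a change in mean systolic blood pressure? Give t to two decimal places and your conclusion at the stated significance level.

t = -1.67; fail to reject H0

H0: μ_d = 0; H1: μ_d ≠ 0 (paired t-test on the differences, two-sided).
t = d̄/(s_d/√n) = -1.91/(4.43/√15) = -1.67
df = n − 1 = 14
Two-sided p-value ≈ 0.117
Since p ≈ 0.117 > α = 0.02, fail to reject H0; the data do not provide sufficient evidence against H0.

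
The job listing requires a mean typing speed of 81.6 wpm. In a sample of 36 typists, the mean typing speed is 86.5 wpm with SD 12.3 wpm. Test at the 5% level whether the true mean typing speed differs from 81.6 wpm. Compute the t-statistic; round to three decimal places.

2.390

H0: μ = 81.6; H1: μ ≠ 81.6 (one-sample t-test, two-sided).
t = (x̄ − μ₀)/(s/√n) = (86.5 − 81.6)/(12.3/√36) = 2.390
df = n − 1 = 35
Two-sided p-value ≈ 0.022
Since p ≈ 0.022 < α = 0.05, reject H0; the evidence is statistically significant.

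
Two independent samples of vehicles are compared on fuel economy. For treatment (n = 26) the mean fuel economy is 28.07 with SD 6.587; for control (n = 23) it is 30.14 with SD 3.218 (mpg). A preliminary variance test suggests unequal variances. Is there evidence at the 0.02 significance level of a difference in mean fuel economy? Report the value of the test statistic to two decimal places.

-1.42

Let group 1 = treatment, group 2 = control. H0: μ_1 = μ_2; H1: μ_1 ≠ μ_2 (Welch's two-sample t-test, two-sided).
t = (x̄_1 − x̄_2)/√(s_1²/n_1 + s_2²/n_2) = (28.07 − 30.14)/√(6.587²/26 + 3.218²/23) = -1.42
Welch–Satterthwaite df ≈ 37.23
Two-sided p-value ≈ 0.1633
Since p ≈ 0.1633 > α = 0.02, fail to reject H0; the data do not provide sufficient evidence against H0.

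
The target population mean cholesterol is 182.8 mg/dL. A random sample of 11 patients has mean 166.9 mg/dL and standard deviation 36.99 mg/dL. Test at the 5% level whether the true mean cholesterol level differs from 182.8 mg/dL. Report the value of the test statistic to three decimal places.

-1.426

H0: μ = 182.8; H1: μ ≠ 182.8 (one-sample t-test, two-sided).
t = (x̄ − μ₀)/(s/√n) = (166.9 − 182.8)/(36.99/√11) = -1.426
df = n − 1 = 10
Two-sided p-value ≈ 0.184
Since p ≈ 0.184 > α = 0.05, fail to reject H0; the data do not provide sufficient evidence against H0.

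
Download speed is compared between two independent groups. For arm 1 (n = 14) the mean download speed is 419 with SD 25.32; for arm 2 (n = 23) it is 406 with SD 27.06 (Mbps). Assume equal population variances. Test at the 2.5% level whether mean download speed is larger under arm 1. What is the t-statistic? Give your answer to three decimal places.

1.451

Let group 1 = arm 1, group 2 = arm 2. H0: μ_1 = μ_2; H1: μ_1 > μ_2 (two-sample pooled-variance t-test, right-tailed).
s_p² = [(14−1)·25.32² + (23−1)·27.06²]/(14+23−2) = 698.391
t = (419 − 406)/√[698.391·(1/14 + 1/23)] = 1.451
df = n₁ + n₂ − 2 = 35
p-value = P(T ≥ 1.451) ≈ 0.078
Since p ≈ 0.078 > α = 0.025, fail to reject H0; the evidence is not statistically significant.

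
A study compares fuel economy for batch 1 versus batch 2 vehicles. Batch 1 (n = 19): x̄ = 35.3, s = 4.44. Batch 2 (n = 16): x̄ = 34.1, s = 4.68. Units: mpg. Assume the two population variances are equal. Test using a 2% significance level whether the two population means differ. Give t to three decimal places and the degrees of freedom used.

t = 0.777, df = 33

Let group 1 = batch 1, group 2 = batch 2. H0: μ_1 = μ_2; H1: μ_1 ≠ μ_2 (two-sample pooled-variance t-test, two-sided).
s_p² = [(19−1)·4.44² + (16−1)·4.68²]/(19+16−2) = 20.7085
t = (35.3 − 34.1)/√[20.7085·(1/19 + 1/16)] = 0.777
df = n₁ + n₂ − 2 = 33
Two-sided p-value ≈ 0.443
Since p ≈ 0.443 > α = 0.02, fail to reject H0; the evidence is not statistically significant.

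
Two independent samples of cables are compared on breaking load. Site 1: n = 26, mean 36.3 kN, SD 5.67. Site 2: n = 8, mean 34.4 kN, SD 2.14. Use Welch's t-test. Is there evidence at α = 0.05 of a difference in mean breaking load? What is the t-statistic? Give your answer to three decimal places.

Let group 1 = site 1, group 2 = site 2. H0: μ_1 = μ_2; H1: μ_1 ≠ μ_2 (Welch's two-sample t-test, two-sided).
t = (x̄_1 − x̄_2)/√(s_1²/n_1 + s_2²/n_2) = (36.3 − 34.4)/√(5.67²/26 + 2.14²/8) = 1.413
Welch–Satterthwaite df ≈ 30.31
Two-sided p-value ≈ 0.168
Since p ≈ 0.168 > α = 0.05, fail to reject H0; the evidence is not statistically significant.

1.413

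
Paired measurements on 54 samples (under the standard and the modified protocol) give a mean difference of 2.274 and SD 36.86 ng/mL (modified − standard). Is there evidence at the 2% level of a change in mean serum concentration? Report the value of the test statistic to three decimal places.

0.453

H0: μ_d = 0; H1: μ_d ≠ 0 (paired t-test on the differences, two-sided).
t = d̄/(s_d/√n) = 2.274/(36.86/√54) = 0.453
df = n − 1 = 53
Two-sided p-value ≈ 0.6521
Since p ≈ 0.6521 > α = 0.02, fail to reject H0; the data do not provide sufficient evidence against H0.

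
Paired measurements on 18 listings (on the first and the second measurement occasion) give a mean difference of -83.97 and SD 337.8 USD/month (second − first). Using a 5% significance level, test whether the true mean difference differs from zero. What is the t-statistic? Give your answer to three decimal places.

H0: μ_d = 0; H1: μ_d ≠ 0 (paired t-test on the differences, two-sided).
t = d̄/(s_d/√n) = -83.97/(337.8/√18) = -1.055
df = n − 1 = 17
Two-sided p-value ≈ 0.306
Since p ≈ 0.306 > α = 0.05, fail to reject H0; the data do not provide sufficient evidence against H0.

-1.055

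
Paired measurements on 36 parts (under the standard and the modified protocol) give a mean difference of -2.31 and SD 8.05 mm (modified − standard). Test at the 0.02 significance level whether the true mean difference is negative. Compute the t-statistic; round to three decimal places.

H0: μ_d = 0; H1: μ_d < 0 (paired t-test on the differences, left-tailed).
t = d̄/(s_d/√n) = -2.31/(8.05/√36) = -1.722
df = n − 1 = 35
p-value = P(T ≤ -1.722) ≈ 0.047
Since p ≈ 0.047 > α = 0.02, fail to reject H0; the data do not provide sufficient evidence against H0.

-1.722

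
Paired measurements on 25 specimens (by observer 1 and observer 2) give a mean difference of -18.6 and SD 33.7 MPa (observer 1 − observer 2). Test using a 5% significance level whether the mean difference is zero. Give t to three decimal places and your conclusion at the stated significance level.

H0: μ_d = 0; H1: μ_d ≠ 0 (paired t-test on the differences, two-sided).
t = d̄/(s_d/√n) = -18.6/(33.7/√25) = -2.760
df = n − 1 = 24
Two-sided p-value ≈ 0.0109
Since p ≈ 0.0109 < α = 0.05, reject H0; the data support H1.

t = -2.760; reject H0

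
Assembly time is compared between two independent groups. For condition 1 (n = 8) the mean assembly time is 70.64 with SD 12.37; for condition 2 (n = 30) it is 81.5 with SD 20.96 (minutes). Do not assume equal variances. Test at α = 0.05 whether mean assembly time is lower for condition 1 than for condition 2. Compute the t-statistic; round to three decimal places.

Let group 1 = condition 1, group 2 = condition 2. H0: μ_1 = μ_2; H1: μ_1 < μ_2 (Welch's two-sample t-test, left-tailed).
t = (x̄_1 − x̄_2)/√(s_1²/n_1 + s_2²/n_2) = (70.64 − 81.5)/√(12.37²/8 + 20.96²/30) = -1.869
Welch–Satterthwaite df ≈ 19.12
p-value = P(T ≤ -1.869) ≈ 0.0385
Since p ≈ 0.0385 < α = 0.05, reject H0; the data support H1.

-1.869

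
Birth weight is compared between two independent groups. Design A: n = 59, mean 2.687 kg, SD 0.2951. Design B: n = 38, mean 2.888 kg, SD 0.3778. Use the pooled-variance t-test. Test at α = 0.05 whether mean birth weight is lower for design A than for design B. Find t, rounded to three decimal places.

Let group 1 = design A, group 2 = design B. H0: μ_1 = μ_2; H1: μ_1 < μ_2 (two-sample pooled-variance t-test, left-tailed).
s_p² = [(59−1)·0.2951² + (38−1)·0.3778²]/(59+38−2) = 0.108758
t = (2.687 − 2.888)/√[0.108758·(1/59 + 1/38)] = -2.930
df = n₁ + n₂ − 2 = 95
p-value = P(T ≤ -2.930) ≈ 0.002
Since p ≈ 0.002 < α = 0.05, reject H0; the data support H1.

-2.930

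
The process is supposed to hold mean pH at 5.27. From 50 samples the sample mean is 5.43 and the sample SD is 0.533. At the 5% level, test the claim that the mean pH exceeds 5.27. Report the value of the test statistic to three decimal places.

2.123

H0: μ = 5.27; H1: μ > 5.27 (one-sample t-test, right-tailed).
t = (x̄ − μ₀)/(s/√n) = (5.43 − 5.27)/(0.533/√50) = 2.123
df = n − 1 = 49
p-value = P(T ≥ 2.123) ≈ 0.019
Since p ≈ 0.019 < α = 0.05, reject H0; the evidence is statistically significant.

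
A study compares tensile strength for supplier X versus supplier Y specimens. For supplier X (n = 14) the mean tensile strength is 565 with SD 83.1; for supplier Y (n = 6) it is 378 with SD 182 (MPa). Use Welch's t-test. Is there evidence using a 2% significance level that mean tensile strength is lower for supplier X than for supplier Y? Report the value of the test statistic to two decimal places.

2.41

Let group 1 = supplier X, group 2 = supplier Y. H0: μ_1 = μ_2; H1: μ_1 < μ_2 (Welch's two-sample t-test, left-tailed).
t = (x̄_1 − x̄_2)/√(s_1²/n_1 + s_2²/n_2) = (565 − 378)/√(83.1²/14 + 182²/6) = 2.41
Welch–Satterthwaite df ≈ 5.92
p-value = P(T ≤ 2.41) ≈ 0.9735
Since p ≈ 0.9735 > α = 0.02, fail to reject H0; the evidence is not statistically significant.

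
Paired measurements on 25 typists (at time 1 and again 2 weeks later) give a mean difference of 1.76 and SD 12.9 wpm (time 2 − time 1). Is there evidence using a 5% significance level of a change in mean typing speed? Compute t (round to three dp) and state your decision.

H0: μ_d = 0; H1: μ_d ≠ 0 (paired t-test on the differences, two-sided).
t = d̄/(s_d/√n) = 1.76/(12.9/√25) = 0.682
df = n − 1 = 24
Two-sided p-value ≈ 0.5017
Since p ≈ 0.5017 > α = 0.05, fail to reject H0; the evidence is not statistically significant.

t = 0.682; fail to reject H0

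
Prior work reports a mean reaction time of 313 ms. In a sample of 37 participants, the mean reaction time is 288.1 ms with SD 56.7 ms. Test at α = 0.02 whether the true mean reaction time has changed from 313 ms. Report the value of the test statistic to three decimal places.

H0: μ = 313; H1: μ ≠ 313 (one-sample t-test, two-sided).
t = (x̄ − μ₀)/(s/√n) = (288.1 − 313)/(56.7/√37) = -2.671
df = n − 1 = 36
Two-sided p-value ≈ 0.011
Since p ≈ 0.011 < α = 0.02, reject H0; the evidence is statistically significant.

-2.671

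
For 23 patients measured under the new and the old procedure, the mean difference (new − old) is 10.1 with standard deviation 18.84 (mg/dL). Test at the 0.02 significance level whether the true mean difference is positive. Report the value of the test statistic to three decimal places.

H0: μ_d = 0; H1: μ_d > 0 (paired t-test on the differences, right-tailed).
t = d̄/(s_d/√n) = 10.1/(18.84/√23) = 2.571
df = n − 1 = 22
p-value = P(T ≥ 2.571) ≈ 0.0087
Since p ≈ 0.0087 < α = 0.02, reject H0; the data support H1.

2.571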